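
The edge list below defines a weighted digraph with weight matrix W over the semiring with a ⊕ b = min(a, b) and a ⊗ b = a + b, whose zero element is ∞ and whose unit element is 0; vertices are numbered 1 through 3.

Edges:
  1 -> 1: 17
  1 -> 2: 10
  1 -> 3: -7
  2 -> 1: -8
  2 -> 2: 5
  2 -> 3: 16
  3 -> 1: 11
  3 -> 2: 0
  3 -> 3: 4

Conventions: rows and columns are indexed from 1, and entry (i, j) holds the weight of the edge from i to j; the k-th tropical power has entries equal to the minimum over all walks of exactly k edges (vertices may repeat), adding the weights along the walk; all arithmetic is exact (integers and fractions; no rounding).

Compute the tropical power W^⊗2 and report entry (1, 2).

W^⊗2:
  [2, -7, -3]
  [-3, 2, -15]
  [-8, 4, 4]
Key observation: the optimum is the walk 1->3->2, with weight (-7) + 0 = -7.
Optimal value attained by: walk 1->3->2.
Answer: (W^⊗2)[1][2] = -7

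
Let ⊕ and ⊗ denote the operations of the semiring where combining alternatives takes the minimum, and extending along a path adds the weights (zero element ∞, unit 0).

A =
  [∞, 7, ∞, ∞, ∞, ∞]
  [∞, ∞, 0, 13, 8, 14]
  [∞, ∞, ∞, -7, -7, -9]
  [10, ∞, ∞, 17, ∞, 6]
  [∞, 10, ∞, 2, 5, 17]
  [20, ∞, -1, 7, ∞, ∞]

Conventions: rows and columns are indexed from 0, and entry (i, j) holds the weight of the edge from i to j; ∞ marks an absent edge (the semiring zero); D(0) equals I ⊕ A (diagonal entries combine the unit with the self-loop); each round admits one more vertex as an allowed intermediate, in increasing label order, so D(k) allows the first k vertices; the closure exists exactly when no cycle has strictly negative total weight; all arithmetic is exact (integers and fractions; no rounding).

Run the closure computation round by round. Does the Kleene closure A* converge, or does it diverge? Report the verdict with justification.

D(0):
  [0, 7, ∞, ∞, ∞, ∞]
  [∞, 0, 0, 13, 8, 14]
  [∞, ∞, 0, -7, -7, -9]
  [10, ∞, ∞, 0, ∞, 6]
  [∞, 10, ∞, 2, 0, 17]
  [20, ∞, -1, 7, ∞, 0]
D(1):
  [0, 7, ∞, ∞, ∞, ∞]
  [∞, 0, 0, 13, 8, 14]
  [∞, ∞, 0, -7, -7, -9]
  [10, 17, ∞, 0, ∞, 6]
  [∞, 10, ∞, 2, 0, 17]
  [20, 27, -1, 7, ∞, 0]
D(2):
  [0, 7, 7, 20, 15, 21]
  [∞, 0, 0, 13, 8, 14]
  [∞, ∞, 0, -7, -7, -9]
  [10, 17, 17, 0, 25, 6]
  [∞, 10, 10, 2, 0, 17]
  [20, 27, -1, 7, 35, 0]
Detection: at round 3, diagonal entry (5, 5) turns strictly negative.
Key observation: the cycle 5->2->5 has total weight (-1) + (-9), which is strictly negative.
Answer: DIVERGES — negative cycle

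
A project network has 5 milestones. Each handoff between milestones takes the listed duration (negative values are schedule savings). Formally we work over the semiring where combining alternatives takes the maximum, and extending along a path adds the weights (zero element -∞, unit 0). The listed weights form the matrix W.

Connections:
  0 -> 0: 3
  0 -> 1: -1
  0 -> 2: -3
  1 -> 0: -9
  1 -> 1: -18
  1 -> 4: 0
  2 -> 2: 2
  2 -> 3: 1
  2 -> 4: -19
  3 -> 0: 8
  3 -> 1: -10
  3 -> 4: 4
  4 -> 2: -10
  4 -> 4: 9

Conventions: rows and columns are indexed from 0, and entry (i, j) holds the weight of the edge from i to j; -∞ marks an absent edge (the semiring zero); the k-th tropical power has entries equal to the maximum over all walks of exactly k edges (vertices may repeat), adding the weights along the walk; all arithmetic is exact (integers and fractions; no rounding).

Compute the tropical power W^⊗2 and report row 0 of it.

W^⊗2:
  [6, 2, 0, -2, -1]
  [-6, -10, -10, -∞, 9]
  [9, -9, 4, 3, 5]
  [11, 7, 5, -∞, 13]
  [-∞, -∞, -1, -9, 18]
Answer: row 0 of W^⊗2 = [6, 2, 0, -2, -1]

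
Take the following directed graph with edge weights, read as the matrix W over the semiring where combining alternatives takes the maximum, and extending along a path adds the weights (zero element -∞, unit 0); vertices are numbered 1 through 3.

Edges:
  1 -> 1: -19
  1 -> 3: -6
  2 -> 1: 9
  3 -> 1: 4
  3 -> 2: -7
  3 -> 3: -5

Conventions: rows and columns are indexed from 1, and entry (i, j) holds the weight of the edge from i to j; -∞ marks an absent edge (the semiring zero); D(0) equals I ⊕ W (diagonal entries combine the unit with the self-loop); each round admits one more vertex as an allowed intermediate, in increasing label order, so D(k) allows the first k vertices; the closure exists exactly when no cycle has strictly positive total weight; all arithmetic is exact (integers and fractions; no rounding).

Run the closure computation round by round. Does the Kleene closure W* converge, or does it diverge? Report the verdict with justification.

D(0):
  [0, -∞, -6]
  [9, 0, -∞]
  [4, -7, 0]
D(1):
  [0, -∞, -6]
  [9, 0, 3]
  [4, -7, 0]
D(2):
  [0, -∞, -6]
  [9, 0, 3]
  [4, -7, 0]
D(3):
  [0, -13, -6]
  [9, 0, 3]
  [4, -7, 0]
Key observation: every diagonal entry stays at the unit through all rounds, so no improving cycle exists.
Answer: CONVERGES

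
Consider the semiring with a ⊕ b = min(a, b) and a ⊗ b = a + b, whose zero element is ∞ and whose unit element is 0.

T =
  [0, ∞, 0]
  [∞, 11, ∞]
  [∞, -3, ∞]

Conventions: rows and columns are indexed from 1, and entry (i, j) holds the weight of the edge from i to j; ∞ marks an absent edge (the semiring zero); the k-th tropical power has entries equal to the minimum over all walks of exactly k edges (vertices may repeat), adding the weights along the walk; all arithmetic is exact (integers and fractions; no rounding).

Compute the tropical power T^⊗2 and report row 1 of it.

T^⊗2:
  [0, -3, 0]
  [∞, 22, ∞]
  [∞, 8, ∞]
Answer: row 1 of T^⊗2 = [0, -3, 0]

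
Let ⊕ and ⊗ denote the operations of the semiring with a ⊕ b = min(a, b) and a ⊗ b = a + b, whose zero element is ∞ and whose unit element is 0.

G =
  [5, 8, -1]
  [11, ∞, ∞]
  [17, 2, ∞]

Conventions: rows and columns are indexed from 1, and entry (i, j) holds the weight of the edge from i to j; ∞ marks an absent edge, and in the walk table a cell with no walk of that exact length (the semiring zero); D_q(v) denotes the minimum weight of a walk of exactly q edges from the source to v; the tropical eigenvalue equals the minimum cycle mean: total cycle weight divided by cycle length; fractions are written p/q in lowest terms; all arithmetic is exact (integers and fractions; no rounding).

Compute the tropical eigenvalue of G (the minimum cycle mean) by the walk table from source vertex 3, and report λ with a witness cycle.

q=0: [∞, ∞, 0]
q=1: [17, 2, ∞]
q=2: [13, 25, 16]
q=3: [18, 18, 12]
Optimal cycle mean attained by: cycle 1->3->2->1, total (-1) + 2 + 11, length 3.
Answer: λ = 4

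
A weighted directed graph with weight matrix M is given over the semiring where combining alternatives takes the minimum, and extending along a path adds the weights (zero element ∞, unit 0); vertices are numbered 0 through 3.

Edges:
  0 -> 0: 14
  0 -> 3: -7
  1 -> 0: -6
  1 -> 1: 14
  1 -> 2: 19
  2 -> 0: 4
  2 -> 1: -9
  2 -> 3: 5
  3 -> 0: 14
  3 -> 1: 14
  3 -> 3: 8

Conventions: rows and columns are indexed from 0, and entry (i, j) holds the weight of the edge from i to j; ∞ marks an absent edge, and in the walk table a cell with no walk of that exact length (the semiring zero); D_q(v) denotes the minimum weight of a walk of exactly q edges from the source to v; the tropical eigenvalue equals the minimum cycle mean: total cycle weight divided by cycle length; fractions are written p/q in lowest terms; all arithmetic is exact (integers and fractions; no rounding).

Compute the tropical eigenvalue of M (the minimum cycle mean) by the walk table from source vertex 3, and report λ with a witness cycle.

q=0: [∞, ∞, ∞, 0]
q=1: [14, 14, ∞, 8]
q=2: [8, 22, 33, 7]
q=3: [16, 21, 41, 1]
q=4: [15, 15, 40, 9]
Optimal cycle mean attained by: cycle 0->3->1->0, total (-7) + 14 + (-6), length 3.
Answer: λ = 1/3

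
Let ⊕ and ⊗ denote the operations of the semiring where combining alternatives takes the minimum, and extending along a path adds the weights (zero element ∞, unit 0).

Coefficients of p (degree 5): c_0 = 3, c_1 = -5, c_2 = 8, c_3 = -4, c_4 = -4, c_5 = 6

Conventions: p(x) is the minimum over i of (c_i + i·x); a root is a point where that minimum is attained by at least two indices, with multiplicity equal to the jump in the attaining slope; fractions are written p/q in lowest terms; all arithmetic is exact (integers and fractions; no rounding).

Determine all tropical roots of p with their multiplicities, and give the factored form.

hull edge (i=0, c=3) to (i=1, c=-5): slope -8, span 1
hull edge (i=1, c=-5) to (i=4, c=-4): slope 1/3, span 3
hull edge (i=4, c=-4) to (i=5, c=6): slope 10, span 1
Factored form: p(x) = 6 ⊗ (x ⊕ (-10)) ⊗ (x ⊕ (-1/3)) ⊗ (x ⊕ (-1/3)) ⊗ (x ⊕ (-1/3)) ⊗ (x ⊕ 8)
Answer: roots = -10 (mult 1), -1/3 (mult 3), 8 (mult 1)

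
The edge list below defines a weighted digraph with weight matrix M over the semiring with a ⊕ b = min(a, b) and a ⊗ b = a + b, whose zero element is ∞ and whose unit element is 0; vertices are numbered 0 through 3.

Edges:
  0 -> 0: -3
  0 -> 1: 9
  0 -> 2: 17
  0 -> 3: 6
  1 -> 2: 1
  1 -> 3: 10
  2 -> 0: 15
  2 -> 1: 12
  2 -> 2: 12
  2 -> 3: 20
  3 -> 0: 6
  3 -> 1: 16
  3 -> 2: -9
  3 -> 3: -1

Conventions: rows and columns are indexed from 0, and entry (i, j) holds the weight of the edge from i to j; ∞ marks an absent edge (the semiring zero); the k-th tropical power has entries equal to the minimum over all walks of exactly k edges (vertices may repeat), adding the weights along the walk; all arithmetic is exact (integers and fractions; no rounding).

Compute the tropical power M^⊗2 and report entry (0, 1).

M^⊗2:
  [-6, 6, -3, 3]
  [16, 13, 1, 9]
  [12, 24, 11, 19]
  [3, 3, -10, -2]
Key observation: the optimum is the walk 0->0->1, with weight (-3) + 9 = 6.
Optimal value attained by: walk 0->0->1.
Answer: (M^⊗2)[0][1] = 6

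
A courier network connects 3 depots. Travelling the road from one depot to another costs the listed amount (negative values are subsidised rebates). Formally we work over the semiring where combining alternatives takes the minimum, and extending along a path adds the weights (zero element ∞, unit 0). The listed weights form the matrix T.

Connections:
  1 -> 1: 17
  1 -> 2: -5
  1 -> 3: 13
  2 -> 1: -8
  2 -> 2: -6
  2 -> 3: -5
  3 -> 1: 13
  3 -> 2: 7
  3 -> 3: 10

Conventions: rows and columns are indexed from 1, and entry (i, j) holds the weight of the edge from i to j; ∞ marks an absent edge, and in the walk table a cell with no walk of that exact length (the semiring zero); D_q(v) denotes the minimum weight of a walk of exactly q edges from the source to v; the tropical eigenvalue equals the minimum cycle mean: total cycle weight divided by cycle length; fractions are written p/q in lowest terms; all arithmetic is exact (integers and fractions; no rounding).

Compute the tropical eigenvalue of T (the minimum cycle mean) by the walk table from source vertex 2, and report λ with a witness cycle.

q=0: [∞, 0, ∞]
q=1: [-8, -6, -5]
q=2: [-14, -13, -11]
q=3: [-21, -19, -18]
Optimal cycle mean attained by: cycle 1->2->1, total (-5) + (-8), length 2.
Answer: λ = -13/2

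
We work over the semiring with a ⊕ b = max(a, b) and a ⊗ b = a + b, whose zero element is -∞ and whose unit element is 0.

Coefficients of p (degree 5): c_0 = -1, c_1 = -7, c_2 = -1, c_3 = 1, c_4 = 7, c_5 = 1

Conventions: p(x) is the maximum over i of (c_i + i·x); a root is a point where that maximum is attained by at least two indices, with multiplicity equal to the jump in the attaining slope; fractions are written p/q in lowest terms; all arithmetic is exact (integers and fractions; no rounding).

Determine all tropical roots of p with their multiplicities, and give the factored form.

hull edge (i=0, c=-1) to (i=4, c=7): slope 2, span 4
hull edge (i=4, c=7) to (i=5, c=1): slope -6, span 1
Factored form: p(x) = 1 ⊗ (x ⊕ (-2)) ⊗ (x ⊕ (-2)) ⊗ (x ⊕ (-2)) ⊗ (x ⊕ (-2)) ⊗ (x ⊕ 6)
Answer: roots = -2 (mult 4), 6 (mult 1)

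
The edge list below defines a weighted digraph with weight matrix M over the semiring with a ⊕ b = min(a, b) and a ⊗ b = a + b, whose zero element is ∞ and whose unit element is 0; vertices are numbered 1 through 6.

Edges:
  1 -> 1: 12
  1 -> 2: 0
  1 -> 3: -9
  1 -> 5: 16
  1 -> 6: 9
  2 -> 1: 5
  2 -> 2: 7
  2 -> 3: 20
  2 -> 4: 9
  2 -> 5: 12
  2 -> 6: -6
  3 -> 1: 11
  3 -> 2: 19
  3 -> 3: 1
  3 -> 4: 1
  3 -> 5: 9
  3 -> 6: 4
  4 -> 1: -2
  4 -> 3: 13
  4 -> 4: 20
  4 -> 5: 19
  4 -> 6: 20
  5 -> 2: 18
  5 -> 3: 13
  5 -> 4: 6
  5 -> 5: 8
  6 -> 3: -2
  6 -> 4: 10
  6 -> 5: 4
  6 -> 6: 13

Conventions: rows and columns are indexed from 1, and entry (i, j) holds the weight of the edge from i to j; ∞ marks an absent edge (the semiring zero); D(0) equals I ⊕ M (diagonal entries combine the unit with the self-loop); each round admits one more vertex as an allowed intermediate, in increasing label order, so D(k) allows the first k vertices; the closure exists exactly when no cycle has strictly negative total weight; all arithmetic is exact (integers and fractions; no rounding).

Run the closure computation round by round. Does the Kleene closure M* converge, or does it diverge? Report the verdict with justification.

D(0):
  [0, 0, -9, ∞, 16, 9]
  [5, 0, 20, 9, 12, -6]
  [11, 19, 0, 1, 9, 4]
  [-2, ∞, 13, 0, 19, 20]
  [∞, 18, 13, 6, 0, ∞]
  [∞, ∞, -2, 10, 4, 0]
D(1):
  [0, 0, -9, ∞, 16, 9]
  [5, 0, -4, 9, 12, -6]
  [11, 11, 0, 1, 9, 4]
  [-2, -2, -11, 0, 14, 7]
  [∞, 18, 13, 6, 0, ∞]
  [∞, ∞, -2, 10, 4, 0]
D(2):
  [0, 0, -9, 9, 12, -6]
  [5, 0, -4, 9, 12, -6]
  [11, 11, 0, 1, 9, 4]
  [-2, -2, -11, 0, 10, -8]
  [23, 18, 13, 6, 0, 12]
  [∞, ∞, -2, 10, 4, 0]
Detection: at round 3, diagonal entry (4, 4) turns strictly negative.
Key observation: the cycle 4->1->3->4 has total weight (-2) + (-9) + 1, which is strictly negative.
Answer: DIVERGES — negative cycle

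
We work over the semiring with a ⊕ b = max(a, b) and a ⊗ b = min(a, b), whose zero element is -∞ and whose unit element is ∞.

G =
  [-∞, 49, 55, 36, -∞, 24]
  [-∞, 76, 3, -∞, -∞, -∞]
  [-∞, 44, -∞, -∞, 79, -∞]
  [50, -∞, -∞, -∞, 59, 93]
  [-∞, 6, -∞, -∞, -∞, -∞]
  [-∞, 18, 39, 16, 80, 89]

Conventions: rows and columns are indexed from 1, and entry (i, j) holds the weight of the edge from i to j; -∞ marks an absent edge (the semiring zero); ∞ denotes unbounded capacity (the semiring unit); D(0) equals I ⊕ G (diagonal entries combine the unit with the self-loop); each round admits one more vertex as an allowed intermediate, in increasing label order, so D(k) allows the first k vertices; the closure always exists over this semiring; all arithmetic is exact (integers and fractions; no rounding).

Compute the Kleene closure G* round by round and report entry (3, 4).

D(0):
  [∞, 49, 55, 36, -∞, 24]
  [-∞, ∞, 3, -∞, -∞, -∞]
  [-∞, 44, ∞, -∞, 79, -∞]
  [50, -∞, -∞, ∞, 59, 93]
  [-∞, 6, -∞, -∞, ∞, -∞]
  [-∞, 18, 39, 16, 80, ∞]
D(1):
  [∞, 49, 55, 36, -∞, 24]
  [-∞, ∞, 3, -∞, -∞, -∞]
  [-∞, 44, ∞, -∞, 79, -∞]
  [50, 49, 50, ∞, 59, 93]
  [-∞, 6, -∞, -∞, ∞, -∞]
  [-∞, 18, 39, 16, 80, ∞]
D(2):
  [∞, 49, 55, 36, -∞, 24]
  [-∞, ∞, 3, -∞, -∞, -∞]
  [-∞, 44, ∞, -∞, 79, -∞]
  [50, 49, 50, ∞, 59, 93]
  [-∞, 6, 3, -∞, ∞, -∞]
  [-∞, 18, 39, 16, 80, ∞]
D(3):
  [∞, 49, 55, 36, 55, 24]
  [-∞, ∞, 3, -∞, 3, -∞]
  [-∞, 44, ∞, -∞, 79, -∞]
  [50, 49, 50, ∞, 59, 93]
  [-∞, 6, 3, -∞, ∞, -∞]
  [-∞, 39, 39, 16, 80, ∞]
D(4):
  [∞, 49, 55, 36, 55, 36]
  [-∞, ∞, 3, -∞, 3, -∞]
  [-∞, 44, ∞, -∞, 79, -∞]
  [50, 49, 50, ∞, 59, 93]
  [-∞, 6, 3, -∞, ∞, -∞]
  [16, 39, 39, 16, 80, ∞]
D(5):
  [∞, 49, 55, 36, 55, 36]
  [-∞, ∞, 3, -∞, 3, -∞]
  [-∞, 44, ∞, -∞, 79, -∞]
  [50, 49, 50, ∞, 59, 93]
  [-∞, 6, 3, -∞, ∞, -∞]
  [16, 39, 39, 16, 80, ∞]
D(6):
  [∞, 49, 55, 36, 55, 36]
  [-∞, ∞, 3, -∞, 3, -∞]
  [-∞, 44, ∞, -∞, 79, -∞]
  [50, 49, 50, ∞, 80, 93]
  [-∞, 6, 3, -∞, ∞, -∞]
  [16, 39, 39, 16, 80, ∞]
Answer: G*[3][4] = -∞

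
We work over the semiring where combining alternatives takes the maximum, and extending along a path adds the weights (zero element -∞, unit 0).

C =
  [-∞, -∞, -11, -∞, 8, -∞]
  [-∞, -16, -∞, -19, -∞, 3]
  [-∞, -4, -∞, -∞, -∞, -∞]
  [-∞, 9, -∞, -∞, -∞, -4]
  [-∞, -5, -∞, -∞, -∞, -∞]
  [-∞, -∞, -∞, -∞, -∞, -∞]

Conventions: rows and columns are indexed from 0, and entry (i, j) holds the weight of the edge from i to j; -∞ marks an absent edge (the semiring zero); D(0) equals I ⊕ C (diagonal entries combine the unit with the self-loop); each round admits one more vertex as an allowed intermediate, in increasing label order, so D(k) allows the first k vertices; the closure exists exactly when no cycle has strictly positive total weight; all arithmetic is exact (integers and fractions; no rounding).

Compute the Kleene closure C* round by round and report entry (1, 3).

D(0):
  [0, -∞, -11, -∞, 8, -∞]
  [-∞, 0, -∞, -19, -∞, 3]
  [-∞, -4, 0, -∞, -∞, -∞]
  [-∞, 9, -∞, 0, -∞, -4]
  [-∞, -5, -∞, -∞, 0, -∞]
  [-∞, -∞, -∞, -∞, -∞, 0]
D(1):
  [0, -∞, -11, -∞, 8, -∞]
  [-∞, 0, -∞, -19, -∞, 3]
  [-∞, -4, 0, -∞, -∞, -∞]
  [-∞, 9, -∞, 0, -∞, -4]
  [-∞, -5, -∞, -∞, 0, -∞]
  [-∞, -∞, -∞, -∞, -∞, 0]
D(2):
  [0, -∞, -11, -∞, 8, -∞]
  [-∞, 0, -∞, -19, -∞, 3]
  [-∞, -4, 0, -23, -∞, -1]
  [-∞, 9, -∞, 0, -∞, 12]
  [-∞, -5, -∞, -24, 0, -2]
  [-∞, -∞, -∞, -∞, -∞, 0]
D(3):
  [0, -15, -11, -34, 8, -12]
  [-∞, 0, -∞, -19, -∞, 3]
  [-∞, -4, 0, -23, -∞, -1]
  [-∞, 9, -∞, 0, -∞, 12]
  [-∞, -5, -∞, -24, 0, -2]
  [-∞, -∞, -∞, -∞, -∞, 0]
D(4):
  [0, -15, -11, -34, 8, -12]
  [-∞, 0, -∞, -19, -∞, 3]
  [-∞, -4, 0, -23, -∞, -1]
  [-∞, 9, -∞, 0, -∞, 12]
  [-∞, -5, -∞, -24, 0, -2]
  [-∞, -∞, -∞, -∞, -∞, 0]
D(5):
  [0, 3, -11, -16, 8, 6]
  [-∞, 0, -∞, -19, -∞, 3]
  [-∞, -4, 0, -23, -∞, -1]
  [-∞, 9, -∞, 0, -∞, 12]
  [-∞, -5, -∞, -24, 0, -2]
  [-∞, -∞, -∞, -∞, -∞, 0]
D(6):
  [0, 3, -11, -16, 8, 6]
  [-∞, 0, -∞, -19, -∞, 3]
  [-∞, -4, 0, -23, -∞, -1]
  [-∞, 9, -∞, 0, -∞, 12]
  [-∞, -5, -∞, -24, 0, -2]
  [-∞, -∞, -∞, -∞, -∞, 0]
Answer: C*[1][3] = -19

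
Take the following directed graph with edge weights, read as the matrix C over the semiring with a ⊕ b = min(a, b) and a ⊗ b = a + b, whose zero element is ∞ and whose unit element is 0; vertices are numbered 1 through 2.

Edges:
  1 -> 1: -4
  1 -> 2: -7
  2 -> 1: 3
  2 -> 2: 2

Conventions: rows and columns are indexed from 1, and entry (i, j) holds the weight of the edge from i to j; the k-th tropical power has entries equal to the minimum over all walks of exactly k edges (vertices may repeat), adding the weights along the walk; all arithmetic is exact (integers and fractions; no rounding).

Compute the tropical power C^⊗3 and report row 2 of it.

C^⊗2:
  [-8, -11]
  [-1, -4]
C^⊗3:
  [-12, -15]
  [-5, -8]
Answer: row 2 of C^⊗3 = [-5, -8]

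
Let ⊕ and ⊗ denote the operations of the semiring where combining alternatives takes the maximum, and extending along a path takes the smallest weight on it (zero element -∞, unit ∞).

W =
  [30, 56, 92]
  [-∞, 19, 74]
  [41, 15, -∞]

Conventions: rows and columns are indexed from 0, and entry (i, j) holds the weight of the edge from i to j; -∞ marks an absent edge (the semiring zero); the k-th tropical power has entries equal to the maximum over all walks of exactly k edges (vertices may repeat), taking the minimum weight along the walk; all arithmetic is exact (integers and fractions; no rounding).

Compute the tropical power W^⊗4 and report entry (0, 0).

W^⊗2:
  [41, 30, 56]
  [41, 19, 19]
  [30, 41, 41]
W^⊗3:
  [41, 41, 41]
  [30, 41, 41]
  [41, 30, 41]
W^⊗4:
  [41, 41, 41]
  [41, 30, 41]
  [41, 41, 41]
Key observation: the optimum is the walk 0->2->0->2->0, with weight 92 min 41 min 92 min 41 = 41.
Optimal value attained by: walk 0->2->0->2->0.
Answer: (W^⊗4)[0][0] = 41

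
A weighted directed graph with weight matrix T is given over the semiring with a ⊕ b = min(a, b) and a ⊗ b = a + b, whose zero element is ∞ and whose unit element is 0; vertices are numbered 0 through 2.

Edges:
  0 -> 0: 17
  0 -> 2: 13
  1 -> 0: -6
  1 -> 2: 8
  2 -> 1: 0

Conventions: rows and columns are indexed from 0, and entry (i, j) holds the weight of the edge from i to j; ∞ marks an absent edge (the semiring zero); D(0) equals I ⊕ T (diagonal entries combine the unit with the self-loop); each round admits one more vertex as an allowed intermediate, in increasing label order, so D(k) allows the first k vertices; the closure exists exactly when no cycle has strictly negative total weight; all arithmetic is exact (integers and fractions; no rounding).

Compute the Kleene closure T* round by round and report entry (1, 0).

D(0):
  [0, ∞, 13]
  [-6, 0, 8]
  [∞, 0, 0]
D(1):
  [0, ∞, 13]
  [-6, 0, 7]
  [∞, 0, 0]
D(2):
  [0, ∞, 13]
  [-6, 0, 7]
  [-6, 0, 0]
D(3):
  [0, 13, 13]
  [-6, 0, 7]
  [-6, 0, 0]
Answer: T*[1][0] = -6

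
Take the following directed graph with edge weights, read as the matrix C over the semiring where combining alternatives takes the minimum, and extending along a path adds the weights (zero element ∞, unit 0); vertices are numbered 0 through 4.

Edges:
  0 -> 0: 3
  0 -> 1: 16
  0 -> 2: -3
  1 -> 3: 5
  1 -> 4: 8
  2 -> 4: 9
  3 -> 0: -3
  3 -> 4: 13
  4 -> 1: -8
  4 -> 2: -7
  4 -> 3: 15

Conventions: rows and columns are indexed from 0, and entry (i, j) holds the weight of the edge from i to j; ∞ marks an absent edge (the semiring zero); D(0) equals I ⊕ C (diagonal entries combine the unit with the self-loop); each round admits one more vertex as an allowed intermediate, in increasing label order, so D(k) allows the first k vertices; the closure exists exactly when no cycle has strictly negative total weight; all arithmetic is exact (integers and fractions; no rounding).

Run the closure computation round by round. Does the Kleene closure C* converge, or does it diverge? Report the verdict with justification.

D(0):
  [0, 16, -3, ∞, ∞]
  [∞, 0, ∞, 5, 8]
  [∞, ∞, 0, ∞, 9]
  [-3, ∞, ∞, 0, 13]
  [∞, -8, -7, 15, 0]
D(1):
  [0, 16, -3, ∞, ∞]
  [∞, 0, ∞, 5, 8]
  [∞, ∞, 0, ∞, 9]
  [-3, 13, -6, 0, 13]
  [∞, -8, -7, 15, 0]
D(2):
  [0, 16, -3, 21, 24]
  [∞, 0, ∞, 5, 8]
  [∞, ∞, 0, ∞, 9]
  [-3, 13, -6, 0, 13]
  [∞, -8, -7, -3, 0]
D(3):
  [0, 16, -3, 21, 6]
  [∞, 0, ∞, 5, 8]
  [∞, ∞, 0, ∞, 9]
  [-3, 13, -6, 0, 3]
  [∞, -8, -7, -3, 0]
D(4):
  [0, 16, -3, 21, 6]
  [2, 0, -1, 5, 8]
  [∞, ∞, 0, ∞, 9]
  [-3, 13, -6, 0, 3]
  [-6, -8, -9, -3, 0]
D(5):
  [0, -2, -3, 3, 6]
  [2, 0, -1, 5, 8]
  [3, 1, 0, 6, 9]
  [-3, -5, -6, 0, 3]
  [-6, -8, -9, -3, 0]
Key observation: every diagonal entry stays at the unit through all rounds, so no improving cycle exists.
Answer: CONVERGES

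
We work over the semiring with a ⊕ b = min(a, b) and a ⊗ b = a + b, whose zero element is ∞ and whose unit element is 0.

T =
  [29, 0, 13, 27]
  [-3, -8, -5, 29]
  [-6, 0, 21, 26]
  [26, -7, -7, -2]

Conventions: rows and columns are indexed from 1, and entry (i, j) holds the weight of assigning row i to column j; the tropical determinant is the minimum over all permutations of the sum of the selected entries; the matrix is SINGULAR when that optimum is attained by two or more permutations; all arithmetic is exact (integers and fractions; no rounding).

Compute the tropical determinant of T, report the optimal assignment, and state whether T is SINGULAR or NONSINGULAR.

σ = (1, 2, 3, 4): 29 + (-8) + 21 + (-2) = 40
σ = (1, 2, 4, 3): 29 + (-8) + 26 + (-7) = 40
σ = (1, 3, 2, 4): 29 + (-5) + 0 + (-2) = 22
σ = (1, 3, 4, 2): 29 + (-5) + 26 + (-7) = 43
σ = (1, 4, 2, 3): 29 + 29 + 0 + (-7) = 51
σ = (1, 4, 3, 2): 29 + 29 + 21 + (-7) = 72
σ = (2, 1, 3, 4): 0 + (-3) + 21 + (-2) = 16
σ = (2, 1, 4, 3): 0 + (-3) + 26 + (-7) = 16
σ = (2, 3, 1, 4): 0 + (-5) + (-6) + (-2) = -13
σ = (2, 3, 4, 1): 0 + (-5) + 26 + 26 = 47
σ = (2, 4, 1, 3): 0 + 29 + (-6) + (-7) = 16
σ = (2, 4, 3, 1): 0 + 29 + 21 + 26 = 76
σ = (3, 1, 2, 4): 13 + (-3) + 0 + (-2) = 8
σ = (3, 1, 4, 2): 13 + (-3) + 26 + (-7) = 29
σ = (3, 2, 1, 4): 13 + (-8) + (-6) + (-2) = -3
σ = (3, 2, 4, 1): 13 + (-8) + 26 + 26 = 57
σ = (3, 4, 1, 2): 13 + 29 + (-6) + (-7) = 29
σ = (3, 4, 2, 1): 13 + 29 + 0 + 26 = 68
σ = (4, 1, 2, 3): 27 + (-3) + 0 + (-7) = 17
σ = (4, 1, 3, 2): 27 + (-3) + 21 + (-7) = 38
σ = (4, 2, 1, 3): 27 + (-8) + (-6) + (-7) = 6
σ = (4, 2, 3, 1): 27 + (-8) + 21 + 26 = 66
σ = (4, 3, 1, 2): 27 + (-5) + (-6) + (-7) = 9
σ = (4, 3, 2, 1): 27 + (-5) + 0 + 26 = 48
Optimal value attained by: σ = (2, 3, 1, 4).
Answer: det⊕(T) = -13; verdict: NONSINGULAR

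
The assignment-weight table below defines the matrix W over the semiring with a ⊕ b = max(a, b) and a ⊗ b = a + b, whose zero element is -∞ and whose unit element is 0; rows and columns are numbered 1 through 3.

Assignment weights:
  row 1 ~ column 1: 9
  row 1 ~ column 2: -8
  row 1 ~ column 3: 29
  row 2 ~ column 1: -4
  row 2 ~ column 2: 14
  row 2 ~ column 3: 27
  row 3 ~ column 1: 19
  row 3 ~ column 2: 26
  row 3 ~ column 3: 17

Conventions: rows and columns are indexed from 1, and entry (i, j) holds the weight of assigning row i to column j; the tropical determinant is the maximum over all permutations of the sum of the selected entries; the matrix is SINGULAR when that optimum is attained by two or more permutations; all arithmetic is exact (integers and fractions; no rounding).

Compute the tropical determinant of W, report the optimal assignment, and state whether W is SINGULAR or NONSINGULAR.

σ = (1, 2, 3): 9 + 14 + 17 = 40
σ = (1, 3, 2): 9 + 27 + 26 = 62
σ = (2, 1, 3): (-8) + (-4) + 17 = 5
σ = (2, 3, 1): (-8) + 27 + 19 = 38
σ = (3, 1, 2): 29 + (-4) + 26 = 51
σ = (3, 2, 1): 29 + 14 + 19 = 62
Optimal value attained by: σ = (1, 3, 2).
Answer: det⊕(W) = 62; verdict: SINGULAR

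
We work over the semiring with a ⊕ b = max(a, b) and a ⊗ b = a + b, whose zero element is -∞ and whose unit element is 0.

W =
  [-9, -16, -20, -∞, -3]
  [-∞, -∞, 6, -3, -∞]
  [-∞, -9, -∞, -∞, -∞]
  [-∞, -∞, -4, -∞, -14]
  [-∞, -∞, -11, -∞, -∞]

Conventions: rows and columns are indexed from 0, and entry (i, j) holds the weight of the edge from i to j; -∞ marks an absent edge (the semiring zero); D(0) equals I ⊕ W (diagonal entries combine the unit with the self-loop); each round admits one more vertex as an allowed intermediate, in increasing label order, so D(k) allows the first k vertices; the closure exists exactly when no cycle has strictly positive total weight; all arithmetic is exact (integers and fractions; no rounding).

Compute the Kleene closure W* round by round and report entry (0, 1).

D(0):
  [0, -16, -20, -∞, -3]
  [-∞, 0, 6, -3, -∞]
  [-∞, -9, 0, -∞, -∞]
  [-∞, -∞, -4, 0, -14]
  [-∞, -∞, -11, -∞, 0]
D(1):
  [0, -16, -20, -∞, -3]
  [-∞, 0, 6, -3, -∞]
  [-∞, -9, 0, -∞, -∞]
  [-∞, -∞, -4, 0, -14]
  [-∞, -∞, -11, -∞, 0]
D(2):
  [0, -16, -10, -19, -3]
  [-∞, 0, 6, -3, -∞]
  [-∞, -9, 0, -12, -∞]
  [-∞, -∞, -4, 0, -14]
  [-∞, -∞, -11, -∞, 0]
D(3):
  [0, -16, -10, -19, -3]
  [-∞, 0, 6, -3, -∞]
  [-∞, -9, 0, -12, -∞]
  [-∞, -13, -4, 0, -14]
  [-∞, -20, -11, -23, 0]
D(4):
  [0, -16, -10, -19, -3]
  [-∞, 0, 6, -3, -17]
  [-∞, -9, 0, -12, -26]
  [-∞, -13, -4, 0, -14]
  [-∞, -20, -11, -23, 0]
D(5):
  [0, -16, -10, -19, -3]
  [-∞, 0, 6, -3, -17]
  [-∞, -9, 0, -12, -26]
  [-∞, -13, -4, 0, -14]
  [-∞, -20, -11, -23, 0]
Answer: W*[0][1] = -16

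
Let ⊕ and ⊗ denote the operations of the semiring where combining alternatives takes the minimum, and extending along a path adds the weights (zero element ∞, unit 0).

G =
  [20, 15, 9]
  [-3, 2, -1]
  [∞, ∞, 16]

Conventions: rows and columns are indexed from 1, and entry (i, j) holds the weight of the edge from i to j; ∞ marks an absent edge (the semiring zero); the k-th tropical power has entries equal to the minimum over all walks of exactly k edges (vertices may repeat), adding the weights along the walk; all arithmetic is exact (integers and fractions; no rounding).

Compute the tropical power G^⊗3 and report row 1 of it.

G^⊗2:
  [12, 17, 14]
  [-1, 4, 1]
  [∞, ∞, 32]
G^⊗3:
  [14, 19, 16]
  [1, 6, 3]
  [∞, ∞, 48]
Answer: row 1 of G^⊗3 = [14, 19, 16]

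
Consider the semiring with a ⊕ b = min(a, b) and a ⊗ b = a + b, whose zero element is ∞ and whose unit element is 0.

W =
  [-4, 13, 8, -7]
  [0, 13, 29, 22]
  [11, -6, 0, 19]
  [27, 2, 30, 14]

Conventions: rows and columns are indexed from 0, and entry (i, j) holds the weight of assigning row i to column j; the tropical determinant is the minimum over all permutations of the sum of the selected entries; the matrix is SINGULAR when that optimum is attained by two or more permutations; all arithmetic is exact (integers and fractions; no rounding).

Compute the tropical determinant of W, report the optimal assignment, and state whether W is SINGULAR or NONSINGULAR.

σ = (0, 1, 2, 3): (-4) + 13 + 0 + 14 = 23
σ = (0, 1, 3, 2): (-4) + 13 + 19 + 30 = 58
σ = (0, 2, 1, 3): (-4) + 29 + (-6) + 14 = 33
σ = (0, 2, 3, 1): (-4) + 29 + 19 + 2 = 46
σ = (0, 3, 1, 2): (-4) + 22 + (-6) + 30 = 42
σ = (0, 3, 2, 1): (-4) + 22 + 0 + 2 = 20
σ = (1, 0, 2, 3): 13 + 0 + 0 + 14 = 27
σ = (1, 0, 3, 2): 13 + 0 + 19 + 30 = 62
σ = (1, 2, 0, 3): 13 + 29 + 11 + 14 = 67
σ = (1, 2, 3, 0): 13 + 29 + 19 + 27 = 88
σ = (1, 3, 0, 2): 13 + 22 + 11 + 30 = 76
σ = (1, 3, 2, 0): 13 + 22 + 0 + 27 = 62
σ = (2, 0, 1, 3): 8 + 0 + (-6) + 14 = 16
σ = (2, 0, 3, 1): 8 + 0 + 19 + 2 = 29
σ = (2, 1, 0, 3): 8 + 13 + 11 + 14 = 46
σ = (2, 1, 3, 0): 8 + 13 + 19 + 27 = 67
σ = (2, 3, 0, 1): 8 + 22 + 11 + 2 = 43
σ = (2, 3, 1, 0): 8 + 22 + (-6) + 27 = 51
σ = (3, 0, 1, 2): (-7) + 0 + (-6) + 30 = 17
σ = (3, 0, 2, 1): (-7) + 0 + 0 + 2 = -5
σ = (3, 1, 0, 2): (-7) + 13 + 11 + 30 = 47
σ = (3, 1, 2, 0): (-7) + 13 + 0 + 27 = 33
σ = (3, 2, 0, 1): (-7) + 29 + 11 + 2 = 35
σ = (3, 2, 1, 0): (-7) + 29 + (-6) + 27 = 43
Optimal value attained by: σ = (3, 0, 2, 1).
Answer: det⊕(W) = -5; verdict: NONSINGULAR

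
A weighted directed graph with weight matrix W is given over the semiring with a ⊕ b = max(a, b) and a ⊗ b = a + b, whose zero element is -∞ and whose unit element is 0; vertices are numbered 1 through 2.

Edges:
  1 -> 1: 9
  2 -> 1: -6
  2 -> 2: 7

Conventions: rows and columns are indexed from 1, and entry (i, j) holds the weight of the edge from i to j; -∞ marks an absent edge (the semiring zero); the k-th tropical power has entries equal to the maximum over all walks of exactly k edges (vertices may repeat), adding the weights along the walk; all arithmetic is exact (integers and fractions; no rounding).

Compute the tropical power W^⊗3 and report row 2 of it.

W^⊗2:
  [18, -∞]
  [3, 14]
W^⊗3:
  [27, -∞]
  [12, 21]
Answer: row 2 of W^⊗3 = [12, 21]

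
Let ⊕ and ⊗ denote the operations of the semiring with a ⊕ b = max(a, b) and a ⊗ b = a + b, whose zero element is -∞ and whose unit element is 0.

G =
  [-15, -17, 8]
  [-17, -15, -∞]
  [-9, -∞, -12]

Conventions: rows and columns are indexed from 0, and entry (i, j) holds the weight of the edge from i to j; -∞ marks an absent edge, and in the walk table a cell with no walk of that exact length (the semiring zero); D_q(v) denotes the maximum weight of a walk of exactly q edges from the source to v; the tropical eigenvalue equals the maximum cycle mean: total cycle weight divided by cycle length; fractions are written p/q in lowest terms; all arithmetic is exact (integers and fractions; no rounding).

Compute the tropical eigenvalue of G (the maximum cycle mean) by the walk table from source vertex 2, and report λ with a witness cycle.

q=0: [-∞, -∞, 0]
q=1: [-9, -∞, -12]
q=2: [-21, -26, -1]
q=3: [-10, -38, -13]
Optimal cycle mean attained by: cycle 0->2->0, total 8 + (-9), length 2.
Answer: λ = -1/2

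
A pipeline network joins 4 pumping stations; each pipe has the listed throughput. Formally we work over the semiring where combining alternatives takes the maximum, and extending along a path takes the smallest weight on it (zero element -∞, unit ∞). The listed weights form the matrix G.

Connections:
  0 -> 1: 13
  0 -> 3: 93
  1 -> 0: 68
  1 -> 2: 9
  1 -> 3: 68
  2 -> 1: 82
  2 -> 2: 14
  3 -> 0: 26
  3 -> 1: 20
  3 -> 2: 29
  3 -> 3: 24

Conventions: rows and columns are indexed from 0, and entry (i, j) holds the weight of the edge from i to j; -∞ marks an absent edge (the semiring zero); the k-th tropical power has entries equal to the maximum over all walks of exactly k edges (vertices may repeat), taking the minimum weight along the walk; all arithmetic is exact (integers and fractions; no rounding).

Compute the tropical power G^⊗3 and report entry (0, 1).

G^⊗2:
  [26, 20, 29, 24]
  [26, 20, 29, 68]
  [68, 14, 14, 68]
  [24, 29, 24, 26]
G^⊗3:
  [24, 29, 24, 26]
  [26, 29, 29, 26]
  [26, 20, 29, 68]
  [29, 24, 26, 29]
Key observation: the optimum is the walk 0->3->2->1, with weight 93 min 29 min 82 = 29.
Optimal value attained by: walk 0->3->2->1.
Answer: (G^⊗3)[0][1] = 29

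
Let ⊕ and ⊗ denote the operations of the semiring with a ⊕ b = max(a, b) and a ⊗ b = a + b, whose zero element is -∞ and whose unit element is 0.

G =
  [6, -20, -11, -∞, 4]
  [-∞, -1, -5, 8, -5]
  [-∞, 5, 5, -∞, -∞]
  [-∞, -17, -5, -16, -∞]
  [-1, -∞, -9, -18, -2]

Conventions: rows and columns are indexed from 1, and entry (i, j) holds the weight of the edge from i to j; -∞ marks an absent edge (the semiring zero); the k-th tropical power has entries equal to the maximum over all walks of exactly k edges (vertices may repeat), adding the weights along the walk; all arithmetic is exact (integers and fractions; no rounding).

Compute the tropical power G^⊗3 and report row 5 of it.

G^⊗2:
  [12, -6, -5, -12, 10]
  [-6, 0, 3, 7, -6]
  [-∞, 10, 10, 13, 0]
  [-∞, 0, 0, -9, -22]
  [5, -4, -4, -20, 3]
G^⊗3:
  [18, 0, 1, 2, 16]
  [0, 8, 8, 8, -2]
  [-1, 15, 15, 18, 5]
  [-23, 5, 5, 8, -5]
  [11, 1, 1, 4, 9]
Answer: row 5 of G^⊗3 = [11, 1, 1, 4, 9]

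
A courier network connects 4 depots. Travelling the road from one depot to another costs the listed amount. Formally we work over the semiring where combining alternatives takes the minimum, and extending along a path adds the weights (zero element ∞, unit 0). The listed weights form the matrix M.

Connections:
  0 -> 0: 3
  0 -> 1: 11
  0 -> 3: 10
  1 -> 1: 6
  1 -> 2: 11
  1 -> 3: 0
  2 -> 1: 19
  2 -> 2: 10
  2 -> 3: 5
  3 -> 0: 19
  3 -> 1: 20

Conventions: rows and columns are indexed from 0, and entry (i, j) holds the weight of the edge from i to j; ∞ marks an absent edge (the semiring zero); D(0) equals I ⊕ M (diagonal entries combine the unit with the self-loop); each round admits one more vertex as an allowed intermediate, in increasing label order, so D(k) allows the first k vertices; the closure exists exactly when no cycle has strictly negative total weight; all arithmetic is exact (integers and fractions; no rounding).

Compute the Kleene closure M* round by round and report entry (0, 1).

D(0):
  [0, 11, ∞, 10]
  [∞, 0, 11, 0]
  [∞, 19, 0, 5]
  [19, 20, ∞, 0]
D(1):
  [0, 11, ∞, 10]
  [∞, 0, 11, 0]
  [∞, 19, 0, 5]
  [19, 20, ∞, 0]
D(2):
  [0, 11, 22, 10]
  [∞, 0, 11, 0]
  [∞, 19, 0, 5]
  [19, 20, 31, 0]
D(3):
  [0, 11, 22, 10]
  [∞, 0, 11, 0]
  [∞, 19, 0, 5]
  [19, 20, 31, 0]
D(4):
  [0, 11, 22, 10]
  [19, 0, 11, 0]
  [24, 19, 0, 5]
  [19, 20, 31, 0]
Answer: M*[0][1] = 11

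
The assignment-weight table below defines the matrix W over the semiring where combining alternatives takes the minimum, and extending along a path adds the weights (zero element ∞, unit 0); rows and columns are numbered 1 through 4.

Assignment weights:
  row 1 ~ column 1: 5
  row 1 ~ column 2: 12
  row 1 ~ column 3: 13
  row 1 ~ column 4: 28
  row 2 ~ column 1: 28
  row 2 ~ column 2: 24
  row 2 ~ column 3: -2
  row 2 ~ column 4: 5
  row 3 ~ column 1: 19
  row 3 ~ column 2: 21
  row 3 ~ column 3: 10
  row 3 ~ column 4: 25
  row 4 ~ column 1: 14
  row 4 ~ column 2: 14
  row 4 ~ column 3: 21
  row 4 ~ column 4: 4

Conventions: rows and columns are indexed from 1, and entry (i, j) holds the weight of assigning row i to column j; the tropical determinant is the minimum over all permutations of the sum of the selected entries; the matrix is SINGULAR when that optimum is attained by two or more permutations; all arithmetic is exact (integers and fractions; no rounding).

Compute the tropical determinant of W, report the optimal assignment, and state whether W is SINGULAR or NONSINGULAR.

σ = (1, 2, 3, 4): 5 + 24 + 10 + 4 = 43
σ = (1, 2, 4, 3): 5 + 24 + 25 + 21 = 75
σ = (1, 3, 2, 4): 5 + (-2) + 21 + 4 = 28
σ = (1, 3, 4, 2): 5 + (-2) + 25 + 14 = 42
σ = (1, 4, 2, 3): 5 + 5 + 21 + 21 = 52
σ = (1, 4, 3, 2): 5 + 5 + 10 + 14 = 34
σ = (2, 1, 3, 4): 12 + 28 + 10 + 4 = 54
σ = (2, 1, 4, 3): 12 + 28 + 25 + 21 = 86
σ = (2, 3, 1, 4): 12 + (-2) + 19 + 4 = 33
σ = (2, 3, 4, 1): 12 + (-2) + 25 + 14 = 49
σ = (2, 4, 1, 3): 12 + 5 + 19 + 21 = 57
σ = (2, 4, 3, 1): 12 + 5 + 10 + 14 = 41
σ = (3, 1, 2, 4): 13 + 28 + 21 + 4 = 66
σ = (3, 1, 4, 2): 13 + 28 + 25 + 14 = 80
σ = (3, 2, 1, 4): 13 + 24 + 19 + 4 = 60
σ = (3, 2, 4, 1): 13 + 24 + 25 + 14 = 76
σ = (3, 4, 1, 2): 13 + 5 + 19 + 14 = 51
σ = (3, 4, 2, 1): 13 + 5 + 21 + 14 = 53
σ = (4, 1, 2, 3): 28 + 28 + 21 + 21 = 98
σ = (4, 1, 3, 2): 28 + 28 + 10 + 14 = 80
σ = (4, 2, 1, 3): 28 + 24 + 19 + 21 = 92
σ = (4, 2, 3, 1): 28 + 24 + 10 + 14 = 76
σ = (4, 3, 1, 2): 28 + (-2) + 19 + 14 = 59
σ = (4, 3, 2, 1): 28 + (-2) + 21 + 14 = 61
Optimal value attained by: σ = (1, 3, 2, 4).
Answer: det⊕(W) = 28; verdict: NONSINGULAR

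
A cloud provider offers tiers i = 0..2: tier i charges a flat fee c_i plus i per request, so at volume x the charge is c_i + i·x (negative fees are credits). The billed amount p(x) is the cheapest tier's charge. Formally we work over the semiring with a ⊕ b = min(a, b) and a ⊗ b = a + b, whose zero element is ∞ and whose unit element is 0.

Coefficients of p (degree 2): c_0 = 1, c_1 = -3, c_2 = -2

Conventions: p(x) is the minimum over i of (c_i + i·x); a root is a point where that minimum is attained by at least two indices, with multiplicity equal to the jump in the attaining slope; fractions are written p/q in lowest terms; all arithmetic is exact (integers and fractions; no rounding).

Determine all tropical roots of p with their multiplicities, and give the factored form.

hull edge (i=0, c=1) to (i=1, c=-3): slope -4, span 1
hull edge (i=1, c=-3) to (i=2, c=-2): slope 1, span 1
Factored form: p(x) = -2 ⊗ (x ⊕ (-1)) ⊗ (x ⊕ 4)
Answer: roots = -1 (mult 1), 4 (mult 1)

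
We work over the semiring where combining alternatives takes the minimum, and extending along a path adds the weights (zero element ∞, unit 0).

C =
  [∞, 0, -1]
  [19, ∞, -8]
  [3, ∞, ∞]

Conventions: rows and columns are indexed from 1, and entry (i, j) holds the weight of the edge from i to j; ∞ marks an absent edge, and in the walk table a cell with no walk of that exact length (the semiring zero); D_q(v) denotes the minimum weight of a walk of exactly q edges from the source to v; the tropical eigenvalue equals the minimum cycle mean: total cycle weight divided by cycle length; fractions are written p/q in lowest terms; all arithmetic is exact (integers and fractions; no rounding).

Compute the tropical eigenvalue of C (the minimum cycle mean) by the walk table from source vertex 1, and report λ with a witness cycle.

q=0: [0, ∞, ∞]
q=1: [∞, 0, -1]
q=2: [2, ∞, -8]
q=3: [-5, 2, 1]
Optimal cycle mean attained by: cycle 1->2->3->1, total 0 + (-8) + 3, length 3.
Answer: λ = -5/3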